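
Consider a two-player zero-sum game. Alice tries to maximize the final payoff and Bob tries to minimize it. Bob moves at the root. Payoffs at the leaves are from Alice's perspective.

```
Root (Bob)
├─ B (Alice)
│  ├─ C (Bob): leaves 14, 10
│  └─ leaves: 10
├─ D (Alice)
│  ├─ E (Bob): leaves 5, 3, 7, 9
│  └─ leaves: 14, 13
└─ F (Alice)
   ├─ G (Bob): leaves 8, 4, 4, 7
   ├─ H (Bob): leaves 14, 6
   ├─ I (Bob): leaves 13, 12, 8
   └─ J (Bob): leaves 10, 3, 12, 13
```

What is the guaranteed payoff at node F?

8

G: min(8, 4, 4, 7) = 4
H: min(14, 6) = 6
I: min(13, 12, 8) = 8
J: min(10, 3, 12, 13) = 3
F: max(4, 6, 8, 3) = 8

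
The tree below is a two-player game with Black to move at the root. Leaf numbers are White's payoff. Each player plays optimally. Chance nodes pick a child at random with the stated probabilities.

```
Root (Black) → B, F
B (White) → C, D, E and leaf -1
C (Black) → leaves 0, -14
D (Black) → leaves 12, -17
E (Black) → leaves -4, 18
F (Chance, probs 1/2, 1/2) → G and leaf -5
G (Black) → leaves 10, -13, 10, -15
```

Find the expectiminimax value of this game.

C (Black): min(0, -14) = -14
D (Black): min(12, -17) = -17
E (Black): min(-4, 18) = -4
B (White): max(-14, -17, -4, -1) = -1
G (Black): min(10, -13, 10, -15) = -15
F (Chance): 1/2·-15 + 1/2·-5 = -10
Root (Black): min(-1, -10) = -10

-10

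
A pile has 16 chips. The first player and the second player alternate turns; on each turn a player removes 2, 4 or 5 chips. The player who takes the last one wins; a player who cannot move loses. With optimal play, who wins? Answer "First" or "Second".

First

Positions where the player to move wins (W) vs loses (L):
i:   0  1  2  3  4  5  6  7  8  9 10 11 12 13 14 15 16
     L  L  W  W  W  W  W  L  L  W  W  W  W  W  L  L  W
Position 16 is W, so the first player wins.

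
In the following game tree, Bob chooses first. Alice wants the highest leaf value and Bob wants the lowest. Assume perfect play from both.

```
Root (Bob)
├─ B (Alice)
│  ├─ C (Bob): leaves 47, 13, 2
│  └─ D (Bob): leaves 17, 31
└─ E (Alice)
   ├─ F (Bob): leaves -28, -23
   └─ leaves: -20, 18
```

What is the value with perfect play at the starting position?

17

C (Bob): min(47, 13, 2) = 2
D (Bob): min(17, 31) = 17
B (Alice): max(2, 17) = 17
F (Bob): min(-28, -23) = -28
E (Alice): max(-28, -20, 18) = 18
Root (Bob): min(17, 18) = 17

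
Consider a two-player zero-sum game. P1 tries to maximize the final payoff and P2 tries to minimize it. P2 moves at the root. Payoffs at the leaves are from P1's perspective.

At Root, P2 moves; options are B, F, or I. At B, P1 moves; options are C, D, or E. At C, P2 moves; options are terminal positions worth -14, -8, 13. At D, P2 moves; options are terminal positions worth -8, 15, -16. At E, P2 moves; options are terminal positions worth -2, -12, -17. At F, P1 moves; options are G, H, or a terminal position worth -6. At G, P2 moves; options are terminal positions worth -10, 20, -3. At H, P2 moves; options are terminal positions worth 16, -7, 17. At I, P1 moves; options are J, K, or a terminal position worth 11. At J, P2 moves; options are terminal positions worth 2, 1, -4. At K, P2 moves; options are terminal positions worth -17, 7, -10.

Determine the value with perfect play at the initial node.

-14

C (P2): min(-14, -8, 13) = -14
D (P2): min(-8, 15, -16) = -16
E (P2): min(-2, -12, -17) = -17
B (P1): max(-14, -16, -17) = -14
G (P2): min(-10, 20, -3) = -10
H (P2): min(16, -7, 17) = -7
F (P1): max(-10, -7, -6) = -6
J (P2): min(2, 1, -4) = -4
K (P2): min(-17, 7, -10) = -17
I (P1): max(-4, -17, 11) = 11
Root (P2): min(-14, -6, 11) = -14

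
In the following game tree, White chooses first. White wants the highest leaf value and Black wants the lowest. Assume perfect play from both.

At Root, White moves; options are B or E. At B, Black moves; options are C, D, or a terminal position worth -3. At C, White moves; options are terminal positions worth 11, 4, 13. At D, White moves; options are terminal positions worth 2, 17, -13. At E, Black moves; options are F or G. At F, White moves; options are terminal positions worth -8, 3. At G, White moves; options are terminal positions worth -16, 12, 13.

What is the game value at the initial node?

C (White): max(11, 4, 13) = 13
D (White): max(2, 17, -13) = 17
B (Black): min(13, 17, -3) = -3
F (White): max(-8, 3) = 3
G (White): max(-16, 12, 13) = 13
E (Black): min(3, 13) = 3
Root (White): max(-3, 3) = 3

3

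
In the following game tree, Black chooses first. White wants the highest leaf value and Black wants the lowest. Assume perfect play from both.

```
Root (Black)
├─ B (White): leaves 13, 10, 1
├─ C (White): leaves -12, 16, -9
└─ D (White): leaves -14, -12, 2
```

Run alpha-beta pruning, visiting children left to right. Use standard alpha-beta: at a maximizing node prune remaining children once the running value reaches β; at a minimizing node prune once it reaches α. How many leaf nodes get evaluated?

8

B [α=-∞,β=+∞]: v=13
C [α=-∞,β=13]: v=16 after child 2 ≥ β → β-cutoff, skip 1
D [α=-∞,β=13]: v=2
Root [α=-∞,β=+∞]: v=2
Leaves evaluated: 8 of 9.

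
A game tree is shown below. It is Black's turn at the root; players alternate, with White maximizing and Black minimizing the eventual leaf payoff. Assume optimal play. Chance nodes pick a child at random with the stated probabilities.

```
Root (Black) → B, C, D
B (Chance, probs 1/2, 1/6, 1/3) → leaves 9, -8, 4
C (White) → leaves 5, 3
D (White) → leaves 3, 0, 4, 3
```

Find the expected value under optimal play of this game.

4

B (Chance): 1/2·9 + 1/6·-8 + 1/3·4 = 4.5
C (White): max(5, 3) = 5
D (White): max(3, 0, 4, 3) = 4
Root (Black): min(4.5, 5, 4) = 4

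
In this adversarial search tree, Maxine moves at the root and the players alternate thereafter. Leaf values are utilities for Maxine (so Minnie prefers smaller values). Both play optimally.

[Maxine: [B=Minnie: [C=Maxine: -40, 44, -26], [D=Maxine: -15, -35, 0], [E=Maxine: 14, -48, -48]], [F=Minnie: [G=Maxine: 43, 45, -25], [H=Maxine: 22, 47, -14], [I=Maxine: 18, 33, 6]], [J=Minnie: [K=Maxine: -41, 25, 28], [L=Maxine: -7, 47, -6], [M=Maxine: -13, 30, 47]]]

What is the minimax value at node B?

C: max(-40, 44, -26) = 44
D: max(-15, -35, 0) = 0
E: max(14, -48, -48) = 14
B: min(44, 0, 14) = 0

0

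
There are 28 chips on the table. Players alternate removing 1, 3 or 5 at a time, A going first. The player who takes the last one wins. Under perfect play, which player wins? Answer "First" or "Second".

Second

Mark each pile size as W (mover wins) or L (mover loses):
i:   0  1  2  3  4  5  6  7  8  9 10 11 12 13 14 15 16 17 18 19 20 21 22 23 24 25 26 27 28
     L  W  L  W  L  W  L  W  L  W  L  W  L  W  L  W  L  W  L  W  L  W  L  W  L  W  L  W  L
Position 28 is L, so the second player wins.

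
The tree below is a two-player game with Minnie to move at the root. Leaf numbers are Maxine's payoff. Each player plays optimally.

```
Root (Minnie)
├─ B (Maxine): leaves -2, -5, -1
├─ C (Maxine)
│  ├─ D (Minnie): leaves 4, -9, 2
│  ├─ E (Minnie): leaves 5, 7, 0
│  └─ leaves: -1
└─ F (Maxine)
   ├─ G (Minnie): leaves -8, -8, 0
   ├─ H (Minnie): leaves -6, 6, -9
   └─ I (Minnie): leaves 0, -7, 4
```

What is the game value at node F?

G: min(-8, -8, 0) = -8
H: min(-6, 6, -9) = -9
I: min(0, -7, 4) = -7
F: max(-8, -9, -7) = -7

-7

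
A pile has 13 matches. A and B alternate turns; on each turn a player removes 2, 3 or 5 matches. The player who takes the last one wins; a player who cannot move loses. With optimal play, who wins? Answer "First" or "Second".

i:   0  1  2  3  4  5  6  7  8  9 10 11 12 13
     L  L  W  W  W  W  W  L  L  W  W  W  W  W
Position 13 is W, so the first player wins.

First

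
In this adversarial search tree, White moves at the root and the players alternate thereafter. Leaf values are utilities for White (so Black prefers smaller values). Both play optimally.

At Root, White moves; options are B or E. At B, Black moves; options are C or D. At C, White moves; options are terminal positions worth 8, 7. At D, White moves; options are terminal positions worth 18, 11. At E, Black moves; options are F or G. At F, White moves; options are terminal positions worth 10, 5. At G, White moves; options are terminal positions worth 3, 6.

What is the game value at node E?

6

F: max(10, 5) = 10
G: max(3, 6) = 6
E: min(10, 6) = 6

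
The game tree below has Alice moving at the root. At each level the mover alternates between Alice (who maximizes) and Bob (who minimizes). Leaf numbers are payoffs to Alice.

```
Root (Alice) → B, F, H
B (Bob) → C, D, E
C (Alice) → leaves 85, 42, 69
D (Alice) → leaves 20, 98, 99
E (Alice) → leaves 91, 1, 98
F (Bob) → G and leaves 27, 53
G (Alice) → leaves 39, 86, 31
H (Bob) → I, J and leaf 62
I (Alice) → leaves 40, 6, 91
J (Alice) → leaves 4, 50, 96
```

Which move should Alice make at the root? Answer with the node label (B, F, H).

C (Alice): max(85, 42, 69) = 85
D (Alice): max(20, 98, 99) = 99
E (Alice): max(91, 1, 98) = 98
B (Bob): min(85, 99, 98) = 85
G (Alice): max(39, 86, 31) = 86
F (Bob): min(86, 27, 53) = 27
I (Alice): max(40, 6, 91) = 91
J (Alice): max(4, 50, 96) = 96
H (Bob): min(91, 96, 62) = 62
Root (Alice): max(85, 27, 62) = 85
Alice picks the child with the highest value: B (value 85).

B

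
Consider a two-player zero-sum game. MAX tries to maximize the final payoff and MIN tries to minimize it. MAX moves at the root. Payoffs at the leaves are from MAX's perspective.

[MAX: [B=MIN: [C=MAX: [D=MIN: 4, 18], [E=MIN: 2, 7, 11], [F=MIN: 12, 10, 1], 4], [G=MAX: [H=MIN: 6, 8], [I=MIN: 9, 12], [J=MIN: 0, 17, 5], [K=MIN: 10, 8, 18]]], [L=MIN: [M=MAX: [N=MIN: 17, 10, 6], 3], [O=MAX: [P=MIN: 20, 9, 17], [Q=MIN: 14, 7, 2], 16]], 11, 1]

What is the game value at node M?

N: min(17, 10, 6) = 6
M: max(6, 3) = 6

6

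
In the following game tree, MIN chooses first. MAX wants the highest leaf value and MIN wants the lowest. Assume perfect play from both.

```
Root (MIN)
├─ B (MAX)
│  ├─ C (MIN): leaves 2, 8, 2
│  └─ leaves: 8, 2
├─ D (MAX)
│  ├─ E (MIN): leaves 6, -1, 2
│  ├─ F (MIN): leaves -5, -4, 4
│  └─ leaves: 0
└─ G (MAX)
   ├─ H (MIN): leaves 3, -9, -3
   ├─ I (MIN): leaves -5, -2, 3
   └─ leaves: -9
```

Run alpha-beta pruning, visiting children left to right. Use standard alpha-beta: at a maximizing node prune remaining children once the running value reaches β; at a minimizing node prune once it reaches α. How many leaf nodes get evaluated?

C [α=-∞,β=+∞]: v=2
B [α=-∞,β=+∞]: v=8
E [α=-∞,β=8]: v=-1
F [α=-1,β=8]: v=-5 after child 1 ≤ α → α-cutoff, skip 2
D [α=-∞,β=8]: v=0
H [α=-∞,β=0]: v=-9
I [α=-9,β=0]: v=-5
G [α=-∞,β=0]: v=-5
Root [α=-∞,β=+∞]: v=-5
Leaves evaluated: 17 of 19.

17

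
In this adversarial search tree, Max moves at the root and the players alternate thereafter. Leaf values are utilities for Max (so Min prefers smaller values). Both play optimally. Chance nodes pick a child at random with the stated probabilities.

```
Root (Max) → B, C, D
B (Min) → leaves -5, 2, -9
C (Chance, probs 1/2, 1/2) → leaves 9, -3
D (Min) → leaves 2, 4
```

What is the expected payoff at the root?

3

B (Min): min(-5, 2, -9) = -9
C (Chance): 1/2·9 + 1/2·-3 = 3
D (Min): min(2, 4) = 2
Root (Max): max(-9, 3, 2) = 3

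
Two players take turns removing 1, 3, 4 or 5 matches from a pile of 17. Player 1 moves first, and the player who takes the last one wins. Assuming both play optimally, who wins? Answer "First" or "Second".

First

i:   0  1  2  3  4  5  6  7  8  9 10 11 12 13 14 15 16 17
     L  W  L  W  W  W  W  W  L  W  L  W  W  W  W  W  L  W
Position 17 is W, so the first player wins.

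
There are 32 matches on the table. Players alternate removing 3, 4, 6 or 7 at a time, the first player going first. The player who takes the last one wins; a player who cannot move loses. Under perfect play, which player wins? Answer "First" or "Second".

Second

Mark each pile size as W (mover wins) or L (mover loses):
i:   0  1  2  3  4  5  6  7  8  9 10 11 12 13 14 15 16 17 18 19 20 21 22 23 24 25 26 27 28 29 30 31 32
     L  L  L  W  W  W  W  W  W  W  L  L  L  W  W  W  W  W  W  W  L  L  L  W  W  W  W  W  W  W  L  L  L
Position 32 is L, so the second player wins.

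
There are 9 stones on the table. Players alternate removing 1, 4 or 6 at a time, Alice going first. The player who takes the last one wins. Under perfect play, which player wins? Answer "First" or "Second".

i:   0  1  2  3  4  5  6  7  8  9
     L  W  L  W  W  L  W  L  W  W
Position 9 is W, so the first player wins.

First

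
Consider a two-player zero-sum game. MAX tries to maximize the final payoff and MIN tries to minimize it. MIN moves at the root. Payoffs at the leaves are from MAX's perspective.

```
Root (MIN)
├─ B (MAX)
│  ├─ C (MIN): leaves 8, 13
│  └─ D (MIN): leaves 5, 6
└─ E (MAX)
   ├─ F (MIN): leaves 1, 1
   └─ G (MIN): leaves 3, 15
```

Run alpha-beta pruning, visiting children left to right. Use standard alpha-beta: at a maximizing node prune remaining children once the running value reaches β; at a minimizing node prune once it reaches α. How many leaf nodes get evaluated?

C [α=-∞,β=+∞]: v=8
D [α=8,β=+∞]: v=5 after child 1 ≤ α → α-cutoff, skip 1
B [α=-∞,β=+∞]: v=8
F [α=-∞,β=8]: v=1
G [α=1,β=8]: v=3
E [α=-∞,β=8]: v=3
Root [α=-∞,β=+∞]: v=3
Leaves evaluated: 7 of 8.

7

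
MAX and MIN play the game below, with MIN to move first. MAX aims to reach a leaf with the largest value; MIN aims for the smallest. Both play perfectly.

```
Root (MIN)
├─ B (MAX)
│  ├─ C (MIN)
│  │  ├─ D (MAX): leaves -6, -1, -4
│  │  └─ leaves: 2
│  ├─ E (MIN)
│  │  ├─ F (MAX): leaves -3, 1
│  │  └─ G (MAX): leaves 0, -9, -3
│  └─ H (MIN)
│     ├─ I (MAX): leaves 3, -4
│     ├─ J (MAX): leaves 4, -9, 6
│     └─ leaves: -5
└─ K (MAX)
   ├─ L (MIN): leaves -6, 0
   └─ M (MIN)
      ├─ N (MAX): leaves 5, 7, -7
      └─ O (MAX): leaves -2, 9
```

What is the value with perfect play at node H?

I: max(3, -4) = 3
J: max(4, -9, 6) = 6
H: min(3, 6, -5) = -5

-5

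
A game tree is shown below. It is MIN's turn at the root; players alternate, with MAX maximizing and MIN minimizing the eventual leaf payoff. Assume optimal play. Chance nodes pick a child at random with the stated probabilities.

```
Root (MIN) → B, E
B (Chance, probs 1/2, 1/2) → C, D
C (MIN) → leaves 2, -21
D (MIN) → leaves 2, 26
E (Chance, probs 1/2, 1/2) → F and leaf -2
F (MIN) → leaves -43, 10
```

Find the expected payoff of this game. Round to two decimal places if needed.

-22.5

C (MIN): min(2, -21) = -21
D (MIN): min(2, 26) = 2
B (Chance): 1/2·-21 + 1/2·2 = -9.5
F (MIN): min(-43, 10) = -43
E (Chance): 1/2·-43 + 1/2·-2 = -22.5
Root (MIN): min(-9.5, -22.5) = -22.5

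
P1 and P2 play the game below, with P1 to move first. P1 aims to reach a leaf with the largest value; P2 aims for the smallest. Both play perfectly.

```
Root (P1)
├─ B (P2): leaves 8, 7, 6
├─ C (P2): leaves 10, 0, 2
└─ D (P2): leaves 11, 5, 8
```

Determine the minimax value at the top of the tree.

6

B (P2): min(8, 7, 6) = 6
C (P2): min(10, 0, 2) = 0
D (P2): min(11, 5, 8) = 5
Root (P1): max(6, 0, 5) = 6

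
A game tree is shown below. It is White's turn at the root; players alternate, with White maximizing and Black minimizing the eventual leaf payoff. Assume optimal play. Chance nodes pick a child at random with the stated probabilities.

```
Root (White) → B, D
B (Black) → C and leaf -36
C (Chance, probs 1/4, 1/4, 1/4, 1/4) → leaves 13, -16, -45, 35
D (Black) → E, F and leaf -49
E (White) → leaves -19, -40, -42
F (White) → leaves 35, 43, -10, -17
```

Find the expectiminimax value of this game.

-36

C (Chance): 1/4·13 + 1/4·-16 + 1/4·-45 + 1/4·35 = -3.25
B (Black): min(-3.25, -36) = -36
E (White): max(-19, -40, -42) = -19
F (White): max(35, 43, -10, -17) = 43
D (Black): min(-19, 43, -49) = -49
Root (White): max(-36, -49) = -36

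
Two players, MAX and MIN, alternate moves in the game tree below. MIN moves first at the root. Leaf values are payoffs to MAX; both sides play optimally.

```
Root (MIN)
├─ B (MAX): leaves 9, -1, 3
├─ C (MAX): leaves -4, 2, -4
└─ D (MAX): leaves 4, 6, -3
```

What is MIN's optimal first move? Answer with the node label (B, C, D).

C

B (MAX): max(9, -1, 3) = 9
C (MAX): max(-4, 2, -4) = 2
D (MAX): max(4, 6, -3) = 6
Root (MIN): min(9, 2, 6) = 2
MIN picks the child with the lowest value: C (value 2).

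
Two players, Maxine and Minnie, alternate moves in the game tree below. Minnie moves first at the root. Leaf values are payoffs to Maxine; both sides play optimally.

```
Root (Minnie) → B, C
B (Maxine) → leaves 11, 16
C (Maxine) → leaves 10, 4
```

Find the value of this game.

10

B (Maxine): max(11, 16) = 16
C (Maxine): max(10, 4) = 10
Root (Minnie): min(16, 10) = 10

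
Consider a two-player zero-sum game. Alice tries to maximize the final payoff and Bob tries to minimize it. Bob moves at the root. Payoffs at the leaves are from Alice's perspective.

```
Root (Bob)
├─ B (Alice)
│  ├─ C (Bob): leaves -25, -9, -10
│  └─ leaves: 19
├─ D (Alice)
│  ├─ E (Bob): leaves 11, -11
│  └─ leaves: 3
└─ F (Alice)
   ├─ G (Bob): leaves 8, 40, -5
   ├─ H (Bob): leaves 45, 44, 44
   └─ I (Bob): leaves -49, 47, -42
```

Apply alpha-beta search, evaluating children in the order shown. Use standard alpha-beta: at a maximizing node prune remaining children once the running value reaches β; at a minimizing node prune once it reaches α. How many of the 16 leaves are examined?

C [α=-∞,β=+∞]: v=-25
B [α=-∞,β=+∞]: v=19
E [α=-∞,β=19]: v=-11
D [α=-∞,β=19]: v=3
G [α=-∞,β=3]: v=-5
H [α=-5,β=3]: v=44
F [α=-∞,β=3]: v=44 after child 2 ≥ β → β-cutoff, skip 1
Root [α=-∞,β=+∞]: v=3
Leaves evaluated: 13 of 16.

13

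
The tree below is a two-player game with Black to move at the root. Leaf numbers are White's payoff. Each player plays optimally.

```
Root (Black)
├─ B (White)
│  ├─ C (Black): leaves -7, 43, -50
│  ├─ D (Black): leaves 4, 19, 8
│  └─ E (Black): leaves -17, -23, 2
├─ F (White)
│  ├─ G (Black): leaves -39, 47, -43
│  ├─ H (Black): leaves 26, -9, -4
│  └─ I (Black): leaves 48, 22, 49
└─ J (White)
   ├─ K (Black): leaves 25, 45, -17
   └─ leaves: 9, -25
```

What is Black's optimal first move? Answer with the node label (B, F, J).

C (Black): min(-7, 43, -50) = -50
D (Black): min(4, 19, 8) = 4
E (Black): min(-17, -23, 2) = -23
B (White): max(-50, 4, -23) = 4
G (Black): min(-39, 47, -43) = -43
H (Black): min(26, -9, -4) = -9
I (Black): min(48, 22, 49) = 22
F (White): max(-43, -9, 22) = 22
K (Black): min(25, 45, -17) = -17
J (White): max(-17, 9, -25) = 9
Root (Black): min(4, 22, 9) = 4
Black picks the child with the lowest value: B (value 4).

B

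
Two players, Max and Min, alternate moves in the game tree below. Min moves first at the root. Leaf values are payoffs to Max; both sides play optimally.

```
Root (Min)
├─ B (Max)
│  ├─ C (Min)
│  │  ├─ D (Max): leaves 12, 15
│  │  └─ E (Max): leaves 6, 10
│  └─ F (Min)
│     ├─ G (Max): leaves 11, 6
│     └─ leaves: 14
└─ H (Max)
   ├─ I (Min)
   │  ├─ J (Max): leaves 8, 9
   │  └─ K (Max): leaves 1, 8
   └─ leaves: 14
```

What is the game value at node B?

11

D: max(12, 15) = 15
E: max(6, 10) = 10
C: min(15, 10) = 10
G: max(11, 6) = 11
F: min(11, 14) = 11
B: max(10, 11) = 11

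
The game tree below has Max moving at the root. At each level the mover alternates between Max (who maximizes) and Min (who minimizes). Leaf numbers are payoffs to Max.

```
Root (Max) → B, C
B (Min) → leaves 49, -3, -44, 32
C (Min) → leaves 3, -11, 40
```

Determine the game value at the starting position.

B (Min): min(49, -3, -44, 32) = -44
C (Min): min(3, -11, 40) = -11
Root (Max): max(-44, -11) = -11

-11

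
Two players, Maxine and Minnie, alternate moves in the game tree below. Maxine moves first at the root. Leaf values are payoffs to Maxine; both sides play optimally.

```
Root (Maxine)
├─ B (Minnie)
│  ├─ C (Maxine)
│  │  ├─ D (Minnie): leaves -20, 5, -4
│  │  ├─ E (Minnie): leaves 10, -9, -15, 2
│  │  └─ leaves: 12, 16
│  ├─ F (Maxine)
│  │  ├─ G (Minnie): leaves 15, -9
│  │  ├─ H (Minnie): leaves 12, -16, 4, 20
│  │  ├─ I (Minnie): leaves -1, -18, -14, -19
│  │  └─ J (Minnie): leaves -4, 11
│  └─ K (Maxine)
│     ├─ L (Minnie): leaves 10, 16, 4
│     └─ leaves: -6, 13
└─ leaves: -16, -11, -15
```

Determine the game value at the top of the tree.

D (Minnie): min(-20, 5, -4) = -20
E (Minnie): min(10, -9, -15, 2) = -15
C (Maxine): max(-20, -15, 12, 16) = 16
G (Minnie): min(15, -9) = -9
H (Minnie): min(12, -16, 4, 20) = -16
I (Minnie): min(-1, -18, -14, -19) = -19
J (Minnie): min(-4, 11) = -4
F (Maxine): max(-9, -16, -19, -4) = -4
L (Minnie): min(10, 16, 4) = 4
K (Maxine): max(4, -6, 13) = 13
B (Minnie): min(16, -4, 13) = -4
Root (Maxine): max(-4, -16, -11, -15) = -4

-4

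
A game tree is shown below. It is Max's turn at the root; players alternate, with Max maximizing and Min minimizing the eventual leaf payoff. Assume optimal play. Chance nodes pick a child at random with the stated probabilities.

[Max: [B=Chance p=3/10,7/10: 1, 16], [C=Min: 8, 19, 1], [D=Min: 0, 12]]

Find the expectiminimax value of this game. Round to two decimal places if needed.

B (Chance): 3/10·1 + 7/10·16 = 11.5
C (Min): min(8, 19, 1) = 1
D (Min): min(0, 12) = 0
Root (Max): max(11.5, 1, 0) = 11.5

11.5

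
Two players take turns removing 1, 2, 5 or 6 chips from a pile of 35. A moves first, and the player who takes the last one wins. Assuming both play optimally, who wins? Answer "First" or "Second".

W/L table (W = player to move can force a win):
i:   0  1  2  3  4  5  6  7  8  9 10 11 12 13 14 15 16 17 18 19 20 21 22 23 24 25 26 27 28 29 30 31 32 33 34 35
     L  W  W  L  W  W  W  L  W  W  L  W  W  W  L  W  W  L  W  W  W  L  W  W  L  W  W  W  L  W  W  L  W  W  W  L
Position 35 is L, so the second player wins.

Second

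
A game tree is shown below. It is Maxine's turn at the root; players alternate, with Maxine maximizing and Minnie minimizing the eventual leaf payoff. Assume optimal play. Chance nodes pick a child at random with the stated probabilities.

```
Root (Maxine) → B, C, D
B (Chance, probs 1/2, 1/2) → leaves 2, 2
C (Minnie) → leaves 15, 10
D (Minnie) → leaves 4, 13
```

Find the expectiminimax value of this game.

B (Chance): 1/2·2 + 1/2·2 = 2
C (Minnie): min(15, 10) = 10
D (Minnie): min(4, 13) = 4
Root (Maxine): max(2, 10, 4) = 10

10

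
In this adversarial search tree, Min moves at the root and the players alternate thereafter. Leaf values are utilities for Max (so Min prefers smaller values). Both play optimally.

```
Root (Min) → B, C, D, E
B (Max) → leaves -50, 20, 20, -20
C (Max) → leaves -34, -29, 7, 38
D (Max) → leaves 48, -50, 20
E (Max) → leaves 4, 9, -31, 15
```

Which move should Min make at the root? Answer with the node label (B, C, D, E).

E

B (Max): max(-50, 20, 20, -20) = 20
C (Max): max(-34, -29, 7, 38) = 38
D (Max): max(48, -50, 20) = 48
E (Max): max(4, 9, -31, 15) = 15
Root (Min): min(20, 38, 48, 15) = 15
Min picks the child with the lowest value: E (value 15).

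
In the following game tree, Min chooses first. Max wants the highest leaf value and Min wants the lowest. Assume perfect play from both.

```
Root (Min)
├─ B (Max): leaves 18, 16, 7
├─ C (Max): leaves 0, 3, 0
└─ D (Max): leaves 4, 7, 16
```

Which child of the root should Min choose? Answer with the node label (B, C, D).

B (Max): max(18, 16, 7) = 18
C (Max): max(0, 3, 0) = 3
D (Max): max(4, 7, 16) = 16
Root (Min): min(18, 3, 16) = 3
Min picks the child with the lowest value: C (value 3).

C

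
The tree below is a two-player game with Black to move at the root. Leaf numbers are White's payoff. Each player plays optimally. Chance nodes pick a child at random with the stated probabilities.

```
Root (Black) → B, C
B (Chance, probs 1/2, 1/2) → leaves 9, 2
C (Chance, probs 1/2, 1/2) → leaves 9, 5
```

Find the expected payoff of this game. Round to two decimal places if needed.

B (Chance): 1/2·9 + 1/2·2 = 5.5
C (Chance): 1/2·9 + 1/2·5 = 7
Root (Black): min(5.5, 7) = 5.5

5.5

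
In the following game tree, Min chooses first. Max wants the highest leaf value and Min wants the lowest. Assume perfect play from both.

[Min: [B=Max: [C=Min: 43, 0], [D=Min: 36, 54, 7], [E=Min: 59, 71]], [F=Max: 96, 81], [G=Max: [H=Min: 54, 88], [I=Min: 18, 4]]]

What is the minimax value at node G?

H: min(54, 88) = 54
I: min(18, 4) = 4
G: max(54, 4) = 54

54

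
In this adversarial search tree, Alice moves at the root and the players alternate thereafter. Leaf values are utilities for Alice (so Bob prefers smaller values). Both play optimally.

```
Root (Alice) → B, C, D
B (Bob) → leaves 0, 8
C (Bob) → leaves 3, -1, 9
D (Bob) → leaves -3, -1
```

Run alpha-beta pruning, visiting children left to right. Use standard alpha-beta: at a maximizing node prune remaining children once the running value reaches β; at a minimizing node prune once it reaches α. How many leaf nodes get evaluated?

5

B [α=-∞,β=+∞]: v=0
C [α=0,β=+∞]: v=-1 after child 2 ≤ α → α-cutoff, skip 1
D [α=0,β=+∞]: v=-3 after child 1 ≤ α → α-cutoff, skip 1
Root [α=-∞,β=+∞]: v=0
Leaves evaluated: 5 of 7.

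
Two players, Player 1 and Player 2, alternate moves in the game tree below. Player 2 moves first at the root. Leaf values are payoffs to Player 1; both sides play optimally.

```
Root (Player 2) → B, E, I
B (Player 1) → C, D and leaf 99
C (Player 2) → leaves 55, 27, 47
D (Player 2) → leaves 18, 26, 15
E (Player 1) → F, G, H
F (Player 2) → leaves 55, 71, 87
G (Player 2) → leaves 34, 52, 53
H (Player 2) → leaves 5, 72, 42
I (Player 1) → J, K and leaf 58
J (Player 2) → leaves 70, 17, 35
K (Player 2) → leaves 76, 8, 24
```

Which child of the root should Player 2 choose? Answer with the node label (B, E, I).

C (Player 2): min(55, 27, 47) = 27
D (Player 2): min(18, 26, 15) = 15
B (Player 1): max(27, 15, 99) = 99
F (Player 2): min(55, 71, 87) = 55
G (Player 2): min(34, 52, 53) = 34
H (Player 2): min(5, 72, 42) = 5
E (Player 1): max(55, 34, 5) = 55
J (Player 2): min(70, 17, 35) = 17
K (Player 2): min(76, 8, 24) = 8
I (Player 1): max(17, 8, 58) = 58
Root (Player 2): min(99, 55, 58) = 55
Player 2 picks the child with the lowest value: E (value 55).

E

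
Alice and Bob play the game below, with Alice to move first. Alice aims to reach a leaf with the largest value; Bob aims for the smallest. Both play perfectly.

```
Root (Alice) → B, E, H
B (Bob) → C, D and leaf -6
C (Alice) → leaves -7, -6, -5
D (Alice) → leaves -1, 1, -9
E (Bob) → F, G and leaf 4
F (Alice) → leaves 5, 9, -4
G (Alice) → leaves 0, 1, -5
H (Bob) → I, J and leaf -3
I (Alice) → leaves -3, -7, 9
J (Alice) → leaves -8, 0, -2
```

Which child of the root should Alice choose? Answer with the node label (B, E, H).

E

C (Alice): max(-7, -6, -5) = -5
D (Alice): max(-1, 1, -9) = 1
B (Bob): min(-5, 1, -6) = -6
F (Alice): max(5, 9, -4) = 9
G (Alice): max(0, 1, -5) = 1
E (Bob): min(9, 1, 4) = 1
I (Alice): max(-3, -7, 9) = 9
J (Alice): max(-8, 0, -2) = 0
H (Bob): min(9, 0, -3) = -3
Root (Alice): max(-6, 1, -3) = 1
Alice picks the child with the highest value: E (value 1).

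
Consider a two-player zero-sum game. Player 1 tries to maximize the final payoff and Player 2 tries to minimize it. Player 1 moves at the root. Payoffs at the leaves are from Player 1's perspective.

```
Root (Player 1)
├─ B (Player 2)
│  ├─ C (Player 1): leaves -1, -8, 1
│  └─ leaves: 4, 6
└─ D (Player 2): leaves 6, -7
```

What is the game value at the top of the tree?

C (Player 1): max(-1, -8, 1) = 1
B (Player 2): min(1, 4, 6) = 1
D (Player 2): min(6, -7) = -7
Root (Player 1): max(1, -7) = 1

1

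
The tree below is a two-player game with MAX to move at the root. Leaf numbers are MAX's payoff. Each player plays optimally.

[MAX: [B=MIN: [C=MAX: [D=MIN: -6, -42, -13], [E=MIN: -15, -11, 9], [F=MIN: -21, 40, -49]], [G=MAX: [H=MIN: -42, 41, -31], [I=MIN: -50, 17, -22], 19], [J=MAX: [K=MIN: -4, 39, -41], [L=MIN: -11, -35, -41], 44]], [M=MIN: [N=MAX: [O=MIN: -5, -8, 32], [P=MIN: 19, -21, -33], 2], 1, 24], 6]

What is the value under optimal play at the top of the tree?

6

D (MIN): min(-6, -42, -13) = -42
E (MIN): min(-15, -11, 9) = -15
F (MIN): min(-21, 40, -49) = -49
C (MAX): max(-42, -15, -49) = -15
H (MIN): min(-42, 41, -31) = -42
I (MIN): min(-50, 17, -22) = -50
G (MAX): max(-42, -50, 19) = 19
K (MIN): min(-4, 39, -41) = -41
L (MIN): min(-11, -35, -41) = -41
J (MAX): max(-41, -41, 44) = 44
B (MIN): min(-15, 19, 44) = -15
O (MIN): min(-5, -8, 32) = -8
P (MIN): min(19, -21, -33) = -33
N (MAX): max(-8, -33, 2) = 2
M (MIN): min(2, 1, 24) = 1
Root (MAX): max(-15, 1, 6) = 6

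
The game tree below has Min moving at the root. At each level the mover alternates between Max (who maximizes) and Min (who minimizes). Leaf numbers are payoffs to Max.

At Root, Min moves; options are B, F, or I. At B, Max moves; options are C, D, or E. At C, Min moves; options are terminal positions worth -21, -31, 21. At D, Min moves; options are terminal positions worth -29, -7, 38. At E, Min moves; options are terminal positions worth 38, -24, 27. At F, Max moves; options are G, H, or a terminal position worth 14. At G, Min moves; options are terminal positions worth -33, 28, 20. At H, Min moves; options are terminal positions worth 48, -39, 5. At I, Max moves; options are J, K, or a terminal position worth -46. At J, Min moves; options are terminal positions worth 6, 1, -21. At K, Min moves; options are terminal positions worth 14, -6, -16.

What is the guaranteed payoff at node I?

-16

J: min(6, 1, -21) = -21
K: min(14, -6, -16) = -16
I: max(-21, -16, -46) = -16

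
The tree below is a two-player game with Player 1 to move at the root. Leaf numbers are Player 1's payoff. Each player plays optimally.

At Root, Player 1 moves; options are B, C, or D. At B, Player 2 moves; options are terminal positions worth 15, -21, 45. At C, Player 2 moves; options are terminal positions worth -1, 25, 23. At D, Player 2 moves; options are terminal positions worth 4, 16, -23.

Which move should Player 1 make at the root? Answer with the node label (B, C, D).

C

B (Player 2): min(15, -21, 45) = -21
C (Player 2): min(-1, 25, 23) = -1
D (Player 2): min(4, 16, -23) = -23
Root (Player 1): max(-21, -1, -23) = -1
Player 1 picks the child with the highest value: C (value -1).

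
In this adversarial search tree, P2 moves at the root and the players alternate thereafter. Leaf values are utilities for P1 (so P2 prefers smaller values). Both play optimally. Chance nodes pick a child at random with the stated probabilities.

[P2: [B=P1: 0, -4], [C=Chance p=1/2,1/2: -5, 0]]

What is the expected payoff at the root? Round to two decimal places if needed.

B (P1): max(0, -4) = 0
C (Chance): 1/2·-5 + 1/2·0 = -2.5
Root (P2): min(0, -2.5) = -2.5

-2.5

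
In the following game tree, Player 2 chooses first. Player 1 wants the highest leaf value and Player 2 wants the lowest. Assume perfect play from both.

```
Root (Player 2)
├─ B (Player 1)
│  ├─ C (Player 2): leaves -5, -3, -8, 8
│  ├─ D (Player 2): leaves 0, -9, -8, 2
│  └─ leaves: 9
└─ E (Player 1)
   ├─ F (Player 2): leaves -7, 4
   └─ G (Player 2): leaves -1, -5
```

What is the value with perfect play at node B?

9

C: min(-5, -3, -8, 8) = -8
D: min(0, -9, -8, 2) = -9
B: max(-8, -9, 9) = 9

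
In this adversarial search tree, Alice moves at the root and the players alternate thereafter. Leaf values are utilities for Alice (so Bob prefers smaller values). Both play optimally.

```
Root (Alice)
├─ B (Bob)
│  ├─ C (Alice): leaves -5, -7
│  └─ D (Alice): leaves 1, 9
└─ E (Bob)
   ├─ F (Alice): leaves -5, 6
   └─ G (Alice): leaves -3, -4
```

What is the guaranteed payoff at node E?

-3

F: max(-5, 6) = 6
G: max(-3, -4) = -3
E: min(6, -3) = -3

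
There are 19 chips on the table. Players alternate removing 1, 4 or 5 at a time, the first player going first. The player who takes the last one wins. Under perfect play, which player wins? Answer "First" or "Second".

First

Positions where the player to move wins (W) vs loses (L):
i:   0  1  2  3  4  5  6  7  8  9 10 11 12 13 14 15 16 17 18 19
     L  W  L  W  W  W  W  W  L  W  L  W  W  W  W  W  L  W  L  W
Position 19 is W, so the first player wins.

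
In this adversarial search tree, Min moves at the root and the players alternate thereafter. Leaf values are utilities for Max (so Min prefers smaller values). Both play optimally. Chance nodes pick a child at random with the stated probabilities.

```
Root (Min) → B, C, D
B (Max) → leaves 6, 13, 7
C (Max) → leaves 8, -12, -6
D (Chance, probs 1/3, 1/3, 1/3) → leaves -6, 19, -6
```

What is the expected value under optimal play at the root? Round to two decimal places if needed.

B (Max): max(6, 13, 7) = 13
C (Max): max(8, -12, -6) = 8
D (Chance): 1/3·-6 + 1/3·19 + 1/3·-6 = 2.33
Root (Min): min(13, 8, 2.33) = 2.33

2.33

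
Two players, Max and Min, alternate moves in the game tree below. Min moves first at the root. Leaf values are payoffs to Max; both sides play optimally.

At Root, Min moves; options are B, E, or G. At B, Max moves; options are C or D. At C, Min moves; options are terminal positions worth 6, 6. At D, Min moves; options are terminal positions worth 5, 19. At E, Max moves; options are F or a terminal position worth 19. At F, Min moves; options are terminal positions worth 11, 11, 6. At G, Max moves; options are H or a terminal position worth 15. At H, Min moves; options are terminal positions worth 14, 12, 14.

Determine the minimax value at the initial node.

6

C (Min): min(6, 6) = 6
D (Min): min(5, 19) = 5
B (Max): max(6, 5) = 6
F (Min): min(11, 11, 6) = 6
E (Max): max(6, 19) = 19
H (Min): min(14, 12, 14) = 12
G (Max): max(12, 15) = 15
Root (Min): min(6, 19, 15) = 6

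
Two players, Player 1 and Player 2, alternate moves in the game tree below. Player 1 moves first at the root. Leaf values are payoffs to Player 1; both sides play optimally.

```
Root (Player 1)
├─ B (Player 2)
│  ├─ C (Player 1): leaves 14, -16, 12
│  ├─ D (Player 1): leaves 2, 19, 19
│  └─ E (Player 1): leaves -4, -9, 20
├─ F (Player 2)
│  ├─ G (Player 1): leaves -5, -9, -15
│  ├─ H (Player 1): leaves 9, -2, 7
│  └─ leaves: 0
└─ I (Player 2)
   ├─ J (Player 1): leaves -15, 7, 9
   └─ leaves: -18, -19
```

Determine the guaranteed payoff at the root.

C (Player 1): max(14, -16, 12) = 14
D (Player 1): max(2, 19, 19) = 19
E (Player 1): max(-4, -9, 20) = 20
B (Player 2): min(14, 19, 20) = 14
G (Player 1): max(-5, -9, -15) = -5
H (Player 1): max(9, -2, 7) = 9
F (Player 2): min(-5, 9, 0) = -5
J (Player 1): max(-15, 7, 9) = 9
I (Player 2): min(9, -18, -19) = -19
Root (Player 1): max(14, -5, -19) = 14

14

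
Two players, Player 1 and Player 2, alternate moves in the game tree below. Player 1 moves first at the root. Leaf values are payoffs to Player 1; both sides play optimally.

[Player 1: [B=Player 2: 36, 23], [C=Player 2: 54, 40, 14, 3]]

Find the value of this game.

23

B (Player 2): min(36, 23) = 23
C (Player 2): min(54, 40, 14, 3) = 3
Root (Player 1): max(23, 3) = 23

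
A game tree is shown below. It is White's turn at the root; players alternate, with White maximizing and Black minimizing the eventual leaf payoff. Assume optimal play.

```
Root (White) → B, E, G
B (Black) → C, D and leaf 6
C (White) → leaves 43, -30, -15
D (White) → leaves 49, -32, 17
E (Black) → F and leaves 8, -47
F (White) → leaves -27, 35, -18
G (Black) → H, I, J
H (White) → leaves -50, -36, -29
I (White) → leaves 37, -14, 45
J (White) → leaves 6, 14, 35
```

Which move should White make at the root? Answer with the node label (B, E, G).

B

C (White): max(43, -30, -15) = 43
D (White): max(49, -32, 17) = 49
B (Black): min(43, 49, 6) = 6
F (White): max(-27, 35, -18) = 35
E (Black): min(35, 8, -47) = -47
H (White): max(-50, -36, -29) = -29
I (White): max(37, -14, 45) = 45
J (White): max(6, 14, 35) = 35
G (Black): min(-29, 45, 35) = -29
Root (White): max(6, -47, -29) = 6
White picks the child with the highest value: B (value 6).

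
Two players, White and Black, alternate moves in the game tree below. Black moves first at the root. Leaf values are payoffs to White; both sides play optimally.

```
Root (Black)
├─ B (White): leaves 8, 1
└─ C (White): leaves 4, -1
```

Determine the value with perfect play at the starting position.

4

B (White): max(8, 1) = 8
C (White): max(4, -1) = 4
Root (Black): min(8, 4) = 4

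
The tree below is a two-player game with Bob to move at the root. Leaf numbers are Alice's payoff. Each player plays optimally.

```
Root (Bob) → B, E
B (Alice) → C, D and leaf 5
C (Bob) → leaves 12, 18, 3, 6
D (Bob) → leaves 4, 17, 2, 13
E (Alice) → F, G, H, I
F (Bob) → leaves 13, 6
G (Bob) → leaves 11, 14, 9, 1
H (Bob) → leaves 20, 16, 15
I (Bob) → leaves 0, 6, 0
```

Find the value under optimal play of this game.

C (Bob): min(12, 18, 3, 6) = 3
D (Bob): min(4, 17, 2, 13) = 2
B (Alice): max(3, 2, 5) = 5
F (Bob): min(13, 6) = 6
G (Bob): min(11, 14, 9, 1) = 1
H (Bob): min(20, 16, 15) = 15
I (Bob): min(0, 6, 0) = 0
E (Alice): max(6, 1, 15, 0) = 15
Root (Bob): min(5, 15) = 5

5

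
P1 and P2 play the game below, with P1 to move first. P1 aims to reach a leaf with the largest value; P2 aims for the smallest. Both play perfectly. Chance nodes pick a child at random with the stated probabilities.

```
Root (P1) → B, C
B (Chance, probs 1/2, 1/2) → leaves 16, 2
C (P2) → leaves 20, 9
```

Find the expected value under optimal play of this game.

9

B (Chance): 1/2·16 + 1/2·2 = 9
C (P2): min(20, 9) = 9
Root (P1): max(9, 9) = 9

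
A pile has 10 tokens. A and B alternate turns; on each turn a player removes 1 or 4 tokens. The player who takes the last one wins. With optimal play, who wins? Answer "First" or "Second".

Second

Compute winning (W) and losing (L) positions by backward induction:
i:   0  1  2  3  4  5  6  7  8  9 10
     L  W  L  W  W  L  W  L  W  W  L
Position 10 is L, so the second player wins.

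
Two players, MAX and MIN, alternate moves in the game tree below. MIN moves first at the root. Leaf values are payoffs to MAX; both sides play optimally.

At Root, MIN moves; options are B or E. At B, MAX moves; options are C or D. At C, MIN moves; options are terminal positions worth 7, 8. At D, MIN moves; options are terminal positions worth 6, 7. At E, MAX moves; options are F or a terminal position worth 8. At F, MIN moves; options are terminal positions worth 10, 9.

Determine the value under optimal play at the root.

7

C (MIN): min(7, 8) = 7
D (MIN): min(6, 7) = 6
B (MAX): max(7, 6) = 7
F (MIN): min(10, 9) = 9
E (MAX): max(9, 8) = 9
Root (MIN): min(7, 9) = 7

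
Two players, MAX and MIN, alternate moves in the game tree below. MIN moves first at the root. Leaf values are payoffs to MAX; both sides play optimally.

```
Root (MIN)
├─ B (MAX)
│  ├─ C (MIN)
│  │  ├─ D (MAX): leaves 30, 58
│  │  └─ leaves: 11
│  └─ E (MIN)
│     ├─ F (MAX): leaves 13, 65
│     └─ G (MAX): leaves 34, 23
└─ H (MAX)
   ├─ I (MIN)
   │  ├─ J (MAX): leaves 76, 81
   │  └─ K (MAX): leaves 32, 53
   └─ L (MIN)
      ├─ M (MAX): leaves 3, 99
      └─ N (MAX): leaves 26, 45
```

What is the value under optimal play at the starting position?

34

D (MAX): max(30, 58) = 58
C (MIN): min(58, 11) = 11
F (MAX): max(13, 65) = 65
G (MAX): max(34, 23) = 34
E (MIN): min(65, 34) = 34
B (MAX): max(11, 34) = 34
J (MAX): max(76, 81) = 81
K (MAX): max(32, 53) = 53
I (MIN): min(81, 53) = 53
M (MAX): max(3, 99) = 99
N (MAX): max(26, 45) = 45
L (MIN): min(99, 45) = 45
H (MAX): max(53, 45) = 53
Root (MIN): min(34, 53) = 34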